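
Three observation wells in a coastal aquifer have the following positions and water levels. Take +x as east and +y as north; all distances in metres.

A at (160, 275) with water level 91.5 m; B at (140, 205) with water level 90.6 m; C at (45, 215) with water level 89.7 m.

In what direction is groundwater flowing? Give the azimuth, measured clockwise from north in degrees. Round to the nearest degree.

227°

Taking A as reference: B−A = (-20, -70, -0.9); C−A = (-115, -60, -1.8).
Determinant of the coordinate differences = (-20)·(-60) − (-115)·(-70) = -6850.
∂h/∂x = [(-0.9)·(-60) − (-1.8)·(-70)] / -6850 = +0.01051
∂h/∂y = [(-20)·(-1.8) − (-115)·(-0.9)] / -6850 = +0.009854
Flow direction (−∇h) has components (-0.01051 E, -0.009854 N).
Azimuth = atan2(E, N) = atan2(-0.01051, -0.009854) = 226.8° ≈ 227°.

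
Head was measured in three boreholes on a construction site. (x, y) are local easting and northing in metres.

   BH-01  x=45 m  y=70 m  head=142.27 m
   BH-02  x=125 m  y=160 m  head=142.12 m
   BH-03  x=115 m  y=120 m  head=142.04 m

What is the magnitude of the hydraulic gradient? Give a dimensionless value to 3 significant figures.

0.00669

With h = a·x + b·y + c and BH-01 as origin, the differences give:
  80·a + 90·b = -0.15
  70·a + 50·b = -0.23
Eliminate b (×50 and ×90, subtract): -2300·a = 13.200 → a = ∂h/∂x = -0.005739
Back-substitute: b = ∂h/∂y = +0.003435.
|∇h| = √(-0.005739² + 0.003435²) = 0.006688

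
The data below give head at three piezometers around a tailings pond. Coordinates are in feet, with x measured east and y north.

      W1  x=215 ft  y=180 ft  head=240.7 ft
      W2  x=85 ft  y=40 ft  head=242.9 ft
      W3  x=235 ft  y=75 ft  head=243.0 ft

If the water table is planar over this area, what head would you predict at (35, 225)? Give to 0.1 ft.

Taking W1 as reference: W2−W1 = (-130, -140, +2.2); W3−W1 = (20, -105, +2.3).
Solve a·Δx + b·Δy = Δh: det = (-130)·(-105) − 20·(-140) = 16450.
∂h/∂x = [(+2.2)·(-105) − (+2.3)·(-140)] / 16450 = +0.005532
∂h/∂y = [(-130)·(+2.3) − 20·(+2.2)] / 16450 = -0.02085
h(35, 225) = 240.7 + (+0.005532)·(-180) + (-0.02085)·(45) = 240.7 -0.996 -0.938 = 238.766 ft.

238.8 ft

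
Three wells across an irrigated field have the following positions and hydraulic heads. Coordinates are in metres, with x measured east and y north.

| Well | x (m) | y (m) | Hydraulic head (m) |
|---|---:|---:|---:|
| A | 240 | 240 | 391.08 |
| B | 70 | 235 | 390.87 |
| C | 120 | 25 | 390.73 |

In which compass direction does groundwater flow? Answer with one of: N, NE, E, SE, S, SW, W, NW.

Taking A as reference: B−A = (-170, -5, -0.21); C−A = (-120, -215, -0.35).
Determinant of the coordinate differences = (-170)·(-215) − (-120)·(-5) = 35950.
∂h/∂x = [(-0.21)·(-215) − (-0.35)·(-5)] / 35950 = +0.001207
∂h/∂y = [(-170)·(-0.35) − (-120)·(-0.21)] / 35950 = +0.0009541
Flow = −∇h = (-0.001207 east, -0.0009541 north), which points southwest.

SW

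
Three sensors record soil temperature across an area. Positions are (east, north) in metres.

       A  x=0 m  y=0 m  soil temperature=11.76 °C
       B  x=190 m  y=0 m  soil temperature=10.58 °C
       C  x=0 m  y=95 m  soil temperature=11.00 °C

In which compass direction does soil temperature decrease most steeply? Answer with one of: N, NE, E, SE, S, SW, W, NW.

∂T/∂x = (10.58 − 11.76) / (190 − 0) = -0.006211
∂T/∂y = (11.00 − 11.76) / (95 − 0) = -0.008000
Steepest decrease is along −∇f = (+0.006211 E, +0.008000 N) → northeast.

NE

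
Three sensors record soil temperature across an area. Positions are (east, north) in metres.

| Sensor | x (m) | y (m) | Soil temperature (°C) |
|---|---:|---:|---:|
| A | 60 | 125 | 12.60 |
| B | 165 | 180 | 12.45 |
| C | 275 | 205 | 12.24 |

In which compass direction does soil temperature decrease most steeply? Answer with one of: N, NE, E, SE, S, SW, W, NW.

SE

Differences from A: to B (Δx, Δy, Δh) = (105, 55, -0.15); to C = (215, 80, -0.36).
Determinant of the coordinate differences = 105·80 − 215·55 = -3425.
∂T/∂x = [(-0.15)·80 − (-0.36)·55] / -3425 = -0.002277
∂T/∂y = [105·(-0.36) − 215·(-0.15)] / -3425 = +0.001620
Steepest decrease is along −∇f = (+0.002277 E, -0.001620 N) → southeast.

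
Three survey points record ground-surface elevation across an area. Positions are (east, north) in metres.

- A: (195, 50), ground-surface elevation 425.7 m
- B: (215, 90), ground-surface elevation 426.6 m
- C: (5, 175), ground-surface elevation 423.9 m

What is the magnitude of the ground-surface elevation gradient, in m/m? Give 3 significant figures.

With z = a·x + b·y + c and A as origin, the differences give:
  20·a + 40·b = +0.9
  (-190)·a + 125·b = -1.8
Eliminate b (×125 and ×40, subtract): 10100·a = 184.50 → a = ∂z/∂x = +0.01827
Back-substitute: b = ∂z/∂y = +0.01337.
|∇f| = √(0.01827² + 0.01337²) = 0.02264 m/m

0.0226 m/m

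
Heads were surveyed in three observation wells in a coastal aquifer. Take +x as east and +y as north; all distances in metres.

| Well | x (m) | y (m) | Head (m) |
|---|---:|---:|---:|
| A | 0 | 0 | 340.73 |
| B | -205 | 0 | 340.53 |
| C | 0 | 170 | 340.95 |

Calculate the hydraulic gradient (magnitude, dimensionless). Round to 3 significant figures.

0.00162

∂h/∂x = (340.53 − 340.73) / (-205 − 0) = +0.0009756
∂h/∂y = (340.95 − 340.73) / (170 − 0) = +0.001294
|∇h| = √(0.0009756² + 0.001294²) = 0.001621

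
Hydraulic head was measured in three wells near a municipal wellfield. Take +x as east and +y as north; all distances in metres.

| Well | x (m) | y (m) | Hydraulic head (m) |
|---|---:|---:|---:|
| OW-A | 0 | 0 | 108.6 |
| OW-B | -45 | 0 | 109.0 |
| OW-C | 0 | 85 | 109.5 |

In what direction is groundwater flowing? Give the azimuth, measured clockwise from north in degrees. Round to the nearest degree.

∂h/∂x = (109.0 − 108.6) / (-45 − 0) = -0.008889
∂h/∂y = (109.5 − 108.6) / (85 − 0) = +0.01059
Flow direction (−∇h) has components (+0.008889 E, -0.01059 N).
Azimuth = atan2(E, N) = atan2(+0.008889, -0.01059) = 140.0° ≈ 140°.

140°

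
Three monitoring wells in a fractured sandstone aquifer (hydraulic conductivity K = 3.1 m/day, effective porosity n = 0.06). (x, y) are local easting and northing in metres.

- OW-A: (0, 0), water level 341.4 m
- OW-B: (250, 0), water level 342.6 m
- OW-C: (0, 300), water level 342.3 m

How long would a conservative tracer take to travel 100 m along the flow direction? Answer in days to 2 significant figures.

340 days

∂h/∂x = (342.6 − 341.4) / (250 − 0) = +0.004800
∂h/∂y = (342.3 − 341.4) / (300 − 0) = +0.003000
|∇h| = √(0.004800² + 0.003000²) = 0.00566
Seepage velocity v = K·i/n = 3.1 × 0.00566 / 0.06 = 0.2924 m/day.
t = 100 / 0.2924 = 342 days.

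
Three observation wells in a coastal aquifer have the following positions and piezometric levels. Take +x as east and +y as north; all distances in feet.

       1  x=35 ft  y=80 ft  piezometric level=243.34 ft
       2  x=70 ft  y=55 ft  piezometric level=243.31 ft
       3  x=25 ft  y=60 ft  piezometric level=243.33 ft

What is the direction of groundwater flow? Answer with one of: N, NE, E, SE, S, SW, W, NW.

With h = a·x + b·y + c and 1 as origin, the differences give:
  35·a + (-25)·b = -0.03
  (-10)·a + (-20)·b = -0.01
Eliminate b (×(-20) and ×(-25), subtract): -950·a = 0.350 → a = ∂h/∂x = -0.0003684
Back-substitute: b = ∂h/∂y = +0.0006842.
Flow = −∇h = (+0.0003684 east, -0.0006842 north), which points southeast.

SE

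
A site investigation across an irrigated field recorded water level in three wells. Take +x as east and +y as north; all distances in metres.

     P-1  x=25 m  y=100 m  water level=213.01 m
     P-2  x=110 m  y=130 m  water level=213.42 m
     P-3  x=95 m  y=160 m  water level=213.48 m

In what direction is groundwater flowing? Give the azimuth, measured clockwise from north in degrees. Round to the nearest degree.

Taking P-1 as reference: P-2−P-1 = (85, 30, +0.41); P-3−P-1 = (70, 60, +0.47).
Determinant of the coordinate differences = 85·60 − 70·30 = 3000.
∂h/∂x = [(+0.41)·60 − (+0.47)·30] / 3000 = +0.003500
∂h/∂y = [85·(+0.47) − 70·(+0.41)] / 3000 = +0.003750
Flow direction (−∇h) has components (-0.003500 E, -0.003750 N).
Azimuth = atan2(E, N) = atan2(-0.003500, -0.003750) = 223.0° ≈ 223°.

223°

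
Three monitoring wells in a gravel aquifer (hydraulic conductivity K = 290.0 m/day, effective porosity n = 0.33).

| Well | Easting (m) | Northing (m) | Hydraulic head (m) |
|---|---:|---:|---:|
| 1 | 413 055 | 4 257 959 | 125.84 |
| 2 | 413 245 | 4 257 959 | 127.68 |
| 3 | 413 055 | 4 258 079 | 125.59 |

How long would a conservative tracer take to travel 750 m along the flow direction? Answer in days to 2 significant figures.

86 days

∂h/∂x = (127.68 − 125.84) / (413245 − 413055) = +0.009684
∂h/∂y = (125.59 − 125.84) / (4258079 − 4257959) = -0.002083
|∇h| = √(0.009684² + -0.002083²) = 0.009905
Seepage velocity v = K·i/n = 290.0 × 0.009905 / 0.33 = 8.704 m/day.
t = 750 / 8.704 = 86.17 days.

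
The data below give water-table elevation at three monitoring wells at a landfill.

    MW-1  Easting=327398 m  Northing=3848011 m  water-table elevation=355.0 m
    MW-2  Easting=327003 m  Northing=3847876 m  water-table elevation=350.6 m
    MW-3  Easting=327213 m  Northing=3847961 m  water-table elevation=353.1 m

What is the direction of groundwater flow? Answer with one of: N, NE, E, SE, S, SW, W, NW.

Taking MW-1 as reference: MW-2−MW-1 = (-395, -135, -4.4); MW-3−MW-1 = (-185, -50, -1.9).
Determinant of the coordinate differences = (-395)·(-50) − (-185)·(-135) = -5225.
∂h/∂x = [(-4.4)·(-50) − (-1.9)·(-135)] / -5225 = +0.006986
∂h/∂y = [(-395)·(-1.9) − (-185)·(-4.4)] / -5225 = +0.01215
Flow = −∇h = (-0.006986 east, -0.01215 north), which points southwest.

SW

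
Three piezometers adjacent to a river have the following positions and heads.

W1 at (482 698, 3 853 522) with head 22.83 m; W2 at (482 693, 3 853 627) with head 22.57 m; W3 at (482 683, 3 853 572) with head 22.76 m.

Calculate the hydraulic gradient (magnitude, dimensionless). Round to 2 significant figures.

Taking W1 as reference: W2−W1 = (-5, 105, -0.26); W3−W1 = (-15, 50, -0.07).
Solve a·Δx + b·Δy = Δh: det = (-5)·50 − (-15)·105 = 1325.
∂h/∂x = [(-0.26)·50 − (-0.07)·105] / 1325 = -0.004264
∂h/∂y = [(-5)·(-0.07) − (-15)·(-0.26)] / 1325 = -0.002679
|∇h| = √(-0.004264² + -0.002679²) = 0.005036

0.0050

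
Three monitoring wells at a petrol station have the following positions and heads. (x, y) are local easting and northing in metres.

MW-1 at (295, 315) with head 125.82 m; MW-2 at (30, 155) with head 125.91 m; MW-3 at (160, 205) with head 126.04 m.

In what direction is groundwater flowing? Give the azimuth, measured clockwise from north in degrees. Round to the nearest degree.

Taking MW-1 as reference: MW-2−MW-1 = (-265, -160, +0.09); MW-3−MW-1 = (-135, -110, +0.22).
Determinant of the coordinate differences = (-265)·(-110) − (-135)·(-160) = 7550.
∂h/∂x = [(+0.09)·(-110) − (+0.22)·(-160)] / 7550 = +0.003351
∂h/∂y = [(-265)·(+0.22) − (-135)·(+0.09)] / 7550 = -0.006113
Flow direction (−∇h) has components (-0.003351 E, +0.006113 N).
Azimuth = atan2(E, N) = atan2(-0.003351, +0.006113) = 331.3° ≈ 331°.

331°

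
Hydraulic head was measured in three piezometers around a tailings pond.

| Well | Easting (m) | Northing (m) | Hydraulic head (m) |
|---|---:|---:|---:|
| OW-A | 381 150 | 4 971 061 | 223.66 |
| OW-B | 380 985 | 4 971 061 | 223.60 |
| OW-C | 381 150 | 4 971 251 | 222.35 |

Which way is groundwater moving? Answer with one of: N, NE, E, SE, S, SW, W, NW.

∂h/∂x = (223.60 − 223.66) / (380985 − 381150) = +0.0003636
∂h/∂y = (222.35 − 223.66) / (4971251 − 4971061) = -0.006895
Flow = −∇h = (-0.0003636 east, +0.006895 north), which points north.

N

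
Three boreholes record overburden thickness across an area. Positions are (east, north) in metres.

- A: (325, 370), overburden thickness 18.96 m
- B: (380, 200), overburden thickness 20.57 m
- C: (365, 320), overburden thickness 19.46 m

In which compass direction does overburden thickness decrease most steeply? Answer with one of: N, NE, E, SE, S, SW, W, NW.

Taking A as reference: B−A = (55, -170, +1.61); C−A = (40, -50, +0.50).
Determinant of the coordinate differences = 55·(-50) − 40·(-170) = 4050.
∂d/∂x = [(+1.61)·(-50) − (+0.50)·(-170)] / 4050 = +0.001111
∂d/∂y = [55·(+0.50) − 40·(+1.61)] / 4050 = -0.009111
Steepest decrease is along −∇f = (-0.001111 E, +0.009111 N) → north.

N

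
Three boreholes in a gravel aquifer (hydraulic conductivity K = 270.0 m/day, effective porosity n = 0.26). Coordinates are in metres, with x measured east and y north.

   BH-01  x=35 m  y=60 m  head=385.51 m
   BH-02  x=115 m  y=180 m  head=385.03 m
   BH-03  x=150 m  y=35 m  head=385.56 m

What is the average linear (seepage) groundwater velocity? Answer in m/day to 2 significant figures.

3.9 m/day

With h = a·x + b·y + c and BH-01 as origin, the differences give:
  80·a + 120·b = -0.48
  115·a + (-25)·b = +0.05
Eliminate b (×(-25) and ×120, subtract): -15800·a = 6.000 → a = ∂h/∂x = -0.0003797
Back-substitute: b = ∂h/∂y = -0.003747.
|∇h| = √(-0.0003797² + -0.003747²) = 0.003766
Seepage velocity v = K·i/n = 270.0 × 0.003766 / 0.26 = 3.911 m/day.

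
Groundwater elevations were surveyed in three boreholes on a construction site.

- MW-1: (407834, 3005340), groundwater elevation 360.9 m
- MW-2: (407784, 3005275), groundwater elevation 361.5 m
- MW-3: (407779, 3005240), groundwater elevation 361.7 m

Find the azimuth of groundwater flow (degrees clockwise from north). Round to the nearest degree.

Taking MW-1 as reference: MW-2−MW-1 = (-50, -65, +0.6); MW-3−MW-1 = (-55, -100, +0.8).
Determinant of the coordinate differences = (-50)·(-100) − (-55)·(-65) = 1425.
∂h/∂x = [(+0.6)·(-100) − (+0.8)·(-65)] / 1425 = -0.005614
∂h/∂y = [(-50)·(+0.8) − (-55)·(+0.6)] / 1425 = -0.004912
Flow direction (−∇h) has components (+0.005614 E, +0.004912 N).
Azimuth = atan2(E, N) = atan2(+0.005614, +0.004912) = 48.8° ≈ 049°.

049°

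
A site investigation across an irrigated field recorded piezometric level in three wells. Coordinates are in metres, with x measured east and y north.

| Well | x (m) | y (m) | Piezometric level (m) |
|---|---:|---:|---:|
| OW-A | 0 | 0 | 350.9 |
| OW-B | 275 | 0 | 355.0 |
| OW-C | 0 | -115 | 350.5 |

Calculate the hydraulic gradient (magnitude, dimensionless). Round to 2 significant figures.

0.015

∂h/∂x = (355.0 − 350.9) / (275 − 0) = +0.01491
∂h/∂y = (350.5 − 350.9) / (-115 − 0) = +0.003478
|∇h| = √(0.01491² + 0.003478²) = 0.01531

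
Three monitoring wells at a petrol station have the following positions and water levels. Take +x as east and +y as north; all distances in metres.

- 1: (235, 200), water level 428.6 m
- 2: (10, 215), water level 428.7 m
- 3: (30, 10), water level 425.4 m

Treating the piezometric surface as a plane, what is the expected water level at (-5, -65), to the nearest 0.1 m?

424.2 m

Three-point gradient (reference 1): Δ to 2 = (-225, 15, +0.1), Δ to 3 = (-205, -190, -3.2).
∂h/∂x = +0.0006328, ∂h/∂y = +0.01616 (det = 45825).
h(-5, -65) = 428.6 + (+0.0006328)·(-240) + (+0.01616)·(-265) = 428.6 -0.152 -4.282 = 424.166 m.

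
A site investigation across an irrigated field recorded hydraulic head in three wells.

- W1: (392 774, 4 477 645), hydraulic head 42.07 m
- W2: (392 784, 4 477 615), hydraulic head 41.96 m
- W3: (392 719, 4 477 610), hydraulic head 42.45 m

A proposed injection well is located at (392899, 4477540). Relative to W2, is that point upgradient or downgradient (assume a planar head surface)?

downgradient

Taking W1 as reference: W2−W1 = (10, -30, -0.11); W3−W1 = (-55, -35, +0.38).
Solve a·Δx + b·Δy = Δh: det = 10·(-35) − (-55)·(-30) = -2000.
∂h/∂x = [(-0.11)·(-35) − (+0.38)·(-30)] / -2000 = -0.007625
∂h/∂y = [10·(+0.38) − (-55)·(-0.11)] / -2000 = +0.001125
Head at (392899, 4477540) = 42.07 + (-0.007625)·(125) + (+0.001125)·(-105) = 41.00 m.
That is lower than the 41.96 m at W2, so the point is downgradient.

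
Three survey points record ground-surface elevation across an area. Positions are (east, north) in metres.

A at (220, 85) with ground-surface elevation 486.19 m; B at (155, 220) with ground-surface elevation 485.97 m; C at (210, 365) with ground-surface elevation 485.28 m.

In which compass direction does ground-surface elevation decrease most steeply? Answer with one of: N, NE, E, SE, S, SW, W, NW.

NE

With z = a·x + b·y + c and A as origin, the differences give:
  (-65)·a + 135·b = -0.22
  (-10)·a + 280·b = -0.91
Eliminate b (×280 and ×135, subtract): -16850·a = 61.250 → a = ∂z/∂x = -0.003635
Back-substitute: b = ∂z/∂y = -0.003380.
Steepest decrease is along −∇f = (+0.003635 E, +0.003380 N) → northeast.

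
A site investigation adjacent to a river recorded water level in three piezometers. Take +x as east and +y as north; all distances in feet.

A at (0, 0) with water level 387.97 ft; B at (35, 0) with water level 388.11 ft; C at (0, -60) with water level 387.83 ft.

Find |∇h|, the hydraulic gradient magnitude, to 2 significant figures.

∂h/∂x = (388.11 − 387.97) / (35 − 0) = +0.004000
∂h/∂y = (387.83 − 387.97) / (-60 − 0) = +0.002333
|∇h| = √(0.004000² + 0.002333²) = 0.004631

0.0046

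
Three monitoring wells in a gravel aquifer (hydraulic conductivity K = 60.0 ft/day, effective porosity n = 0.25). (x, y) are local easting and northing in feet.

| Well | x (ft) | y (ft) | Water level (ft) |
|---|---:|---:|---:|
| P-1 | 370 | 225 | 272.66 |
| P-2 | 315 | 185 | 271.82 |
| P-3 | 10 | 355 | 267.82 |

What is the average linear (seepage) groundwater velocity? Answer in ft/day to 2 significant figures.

3.4 ft/day

Differences from P-1: to P-2 (Δx, Δy, Δh) = (-55, -40, -0.84); to P-3 = (-360, 130, -4.84).
Solve a·Δx + b·Δy = Δh: det = (-55)·130 − (-360)·(-40) = -21550.
∂h/∂x = [(-0.84)·130 − (-4.84)·(-40)] / -21550 = +0.01405
∂h/∂y = [(-55)·(-4.84) − (-360)·(-0.84)] / -21550 = +0.001680
|∇h| = √(0.01405² + 0.001680²) = 0.01415
Seepage velocity v = K·i/n = 60.0 × 0.01415 / 0.25 = 3.396 ft/day.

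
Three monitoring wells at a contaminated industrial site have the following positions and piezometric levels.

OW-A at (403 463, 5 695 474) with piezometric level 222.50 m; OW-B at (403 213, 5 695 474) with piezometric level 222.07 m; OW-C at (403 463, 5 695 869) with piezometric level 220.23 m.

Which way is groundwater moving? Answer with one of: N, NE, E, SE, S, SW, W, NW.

∂h/∂x = (222.07 − 222.50) / (403213 − 403463) = +0.001720
∂h/∂y = (220.23 − 222.50) / (5695869 − 5695474) = -0.005747
Flow = −∇h = (-0.001720 east, +0.005747 north), which points north.

N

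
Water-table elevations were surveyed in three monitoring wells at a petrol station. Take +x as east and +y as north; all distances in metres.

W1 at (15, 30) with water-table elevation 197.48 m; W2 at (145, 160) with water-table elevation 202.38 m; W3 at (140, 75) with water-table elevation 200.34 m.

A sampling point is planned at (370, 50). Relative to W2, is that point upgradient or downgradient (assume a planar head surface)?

upgradient

Three-point gradient (reference W1): Δ to W2 = (130, 130, +4.90), Δ to W3 = (125, 45, +2.86).
∂h/∂x = +0.01455, ∂h/∂y = +0.02314 (det = -10400).
Head at (370, 50) = 197.48 + (+0.01455)·(355) + (+0.02314)·(20) = 203.11 m.
That is higher than the 202.38 m at W2, so the point is upgradient.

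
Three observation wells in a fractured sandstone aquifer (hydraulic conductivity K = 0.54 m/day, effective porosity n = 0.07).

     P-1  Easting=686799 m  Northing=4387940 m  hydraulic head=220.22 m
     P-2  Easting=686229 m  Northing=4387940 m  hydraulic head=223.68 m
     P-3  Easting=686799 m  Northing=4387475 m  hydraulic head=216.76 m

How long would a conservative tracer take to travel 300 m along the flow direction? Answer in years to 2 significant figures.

∂h/∂x = (223.68 − 220.22) / (686229 − 686799) = -0.006070
∂h/∂y = (216.76 − 220.22) / (4387475 − 4387940) = +0.007441
|∇h| = √(-0.006070² + 0.007441²) = 0.009603
Seepage velocity v = K·i/n = 0.54 × 0.009603 / 0.07 = 0.07408 m/day.
t = 300 / 0.07408 = 4050 days = 11.1 years.

11 years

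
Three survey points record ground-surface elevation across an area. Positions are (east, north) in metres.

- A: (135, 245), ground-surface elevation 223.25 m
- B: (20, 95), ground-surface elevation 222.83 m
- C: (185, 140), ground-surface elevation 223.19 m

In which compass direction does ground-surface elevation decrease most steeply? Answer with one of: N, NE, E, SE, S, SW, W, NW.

SW

With z = a·x + b·y + c and A as origin, the differences give:
  (-115)·a + (-150)·b = -0.42
  50·a + (-105)·b = -0.06
Eliminate b (×(-105) and ×(-150), subtract): 19575·a = 35.100 → a = ∂z/∂x = +0.001793
Back-substitute: b = ∂z/∂y = +0.001425.
Steepest decrease is along −∇f = (-0.001793 E, -0.001425 N) → southwest.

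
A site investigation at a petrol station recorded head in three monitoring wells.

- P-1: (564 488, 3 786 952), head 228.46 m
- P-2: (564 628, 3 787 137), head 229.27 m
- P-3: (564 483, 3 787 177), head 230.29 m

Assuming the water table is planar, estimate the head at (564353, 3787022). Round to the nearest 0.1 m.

Three-point gradient (reference P-1): Δ to P-2 = (140, 185, +0.81), Δ to P-3 = (-5, 225, +1.83).
∂h/∂x = -0.004820, ∂h/∂y = +0.008026 (det = 32425).
h(564353, 3787022) = 228.46 + (-0.004820)·(-135) + (+0.008026)·(70) = 228.46 +0.651 +0.562 = 229.673 m.

229.7 m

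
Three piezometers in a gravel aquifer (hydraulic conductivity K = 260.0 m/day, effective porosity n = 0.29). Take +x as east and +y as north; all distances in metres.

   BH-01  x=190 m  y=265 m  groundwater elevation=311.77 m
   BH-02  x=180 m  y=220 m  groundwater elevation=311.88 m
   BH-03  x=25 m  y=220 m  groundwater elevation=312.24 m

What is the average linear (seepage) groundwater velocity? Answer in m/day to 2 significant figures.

Differences from BH-01: to BH-02 (Δx, Δy, Δh) = (-10, -45, +0.11); to BH-03 = (-165, -45, +0.47).
Determinant of the coordinate differences = (-10)·(-45) − (-165)·(-45) = -6975.
∂h/∂x = [(+0.11)·(-45) − (+0.47)·(-45)] / -6975 = -0.002323
∂h/∂y = [(-10)·(+0.47) − (-165)·(+0.11)] / -6975 = -0.001928
|∇h| = √(-0.002323² + -0.001928²) = 0.003019
Seepage velocity v = K·i/n = 260.0 × 0.003019 / 0.29 = 2.707 m/day.

2.7 m/day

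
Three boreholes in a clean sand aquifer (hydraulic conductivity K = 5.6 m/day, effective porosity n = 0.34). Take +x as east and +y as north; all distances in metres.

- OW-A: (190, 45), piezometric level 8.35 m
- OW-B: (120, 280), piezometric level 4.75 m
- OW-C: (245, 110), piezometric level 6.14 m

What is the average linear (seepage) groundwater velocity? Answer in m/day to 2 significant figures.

0.43 m/day

Differences from OW-A: to OW-B (Δx, Δy, Δh) = (-70, 235, -3.60); to OW-C = (55, 65, -2.21).
Determinant of the coordinate differences = (-70)·65 − 55·235 = -17475.
∂h/∂x = [(-3.60)·65 − (-2.21)·235] / -17475 = -0.01633
∂h/∂y = [(-70)·(-2.21) − 55·(-3.60)] / -17475 = -0.02018
|∇h| = √(-0.01633² + -0.02018²) = 0.02596
Seepage velocity v = K·i/n = 5.6 × 0.02596 / 0.34 = 0.4276 m/day.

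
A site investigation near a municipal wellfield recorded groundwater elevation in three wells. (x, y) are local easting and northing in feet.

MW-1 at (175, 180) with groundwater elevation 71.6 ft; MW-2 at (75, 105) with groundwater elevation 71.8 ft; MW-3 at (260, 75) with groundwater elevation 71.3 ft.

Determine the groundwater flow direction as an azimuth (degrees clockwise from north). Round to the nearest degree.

107°

Three-point gradient (reference MW-1): Δ to MW-2 = (-100, -75, +0.2), Δ to MW-3 = (85, -105, -0.3).
∂h/∂x = -0.002578, ∂h/∂y = +0.0007704 (det = 16875).
Flow direction (−∇h) has components (+0.002578 E, -0.0007704 N).
Azimuth = atan2(E, N) = atan2(+0.002578, -0.0007704) = 106.6° ≈ 107°.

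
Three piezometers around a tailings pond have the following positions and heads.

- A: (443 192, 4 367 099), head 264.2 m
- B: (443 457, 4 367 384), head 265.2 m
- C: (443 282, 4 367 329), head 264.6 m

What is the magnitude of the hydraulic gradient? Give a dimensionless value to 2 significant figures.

Differences from A: to B (Δx, Δy, Δh) = (265, 285, +1.0); to C = (90, 230, +0.4).
Solve a·Δx + b·Δy = Δh: det = 265·230 − 90·285 = 35300.
∂h/∂x = [(+1.0)·230 − (+0.4)·285] / 35300 = +0.003286
∂h/∂y = [265·(+0.4) − 90·(+1.0)] / 35300 = +0.0004533
|∇h| = √(0.003286² + 0.0004533²) = 0.003317

0.0033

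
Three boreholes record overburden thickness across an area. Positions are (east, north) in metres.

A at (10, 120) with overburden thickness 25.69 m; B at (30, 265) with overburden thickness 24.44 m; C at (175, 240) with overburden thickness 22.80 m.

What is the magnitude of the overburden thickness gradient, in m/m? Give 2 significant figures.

0.014 m/m

Differences from A: to B (Δx, Δy, Δh) = (20, 145, -1.25); to C = (165, 120, -2.89).
Solve a·Δx + b·Δy = Δd: det = 20·120 − 165·145 = -21525.
∂d/∂x = [(-1.25)·120 − (-2.89)·145] / -21525 = -0.01250
∂d/∂y = [20·(-2.89) − 165·(-1.25)] / -21525 = -0.006897
|∇f| = √(-0.01250² + -0.006897²) = 0.01428 m/m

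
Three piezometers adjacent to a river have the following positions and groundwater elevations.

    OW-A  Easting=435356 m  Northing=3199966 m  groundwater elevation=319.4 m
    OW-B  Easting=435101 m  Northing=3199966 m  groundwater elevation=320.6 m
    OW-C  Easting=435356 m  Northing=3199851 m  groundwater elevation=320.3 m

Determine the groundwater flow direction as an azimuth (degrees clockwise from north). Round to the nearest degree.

031°

∂h/∂x = (320.6 − 319.4) / (435101 − 435356) = -0.004706
∂h/∂y = (320.3 − 319.4) / (3199851 − 3199966) = -0.007826
Flow direction (−∇h) has components (+0.004706 E, +0.007826 N).
Azimuth = atan2(E, N) = atan2(+0.004706, +0.007826) = 31.0° ≈ 031°.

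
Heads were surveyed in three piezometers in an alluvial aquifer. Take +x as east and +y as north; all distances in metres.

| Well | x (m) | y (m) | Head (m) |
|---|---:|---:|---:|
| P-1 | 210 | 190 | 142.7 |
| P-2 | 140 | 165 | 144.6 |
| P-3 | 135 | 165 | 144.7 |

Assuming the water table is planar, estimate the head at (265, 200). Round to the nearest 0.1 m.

Taking P-1 as reference: P-2−P-1 = (-70, -25, +1.9); P-3−P-1 = (-75, -25, +2.0).
Solve a·Δx + b·Δy = Δh: det = (-70)·(-25) − (-75)·(-25) = -125.
∂h/∂x = [(+1.9)·(-25) − (+2.0)·(-25)] / -125 = -0.02000
∂h/∂y = [(-70)·(+2.0) − (-75)·(+1.9)] / -125 = -0.02000
h(265, 200) = 142.7 + (-0.02000)·(55) + (-0.02000)·(10) = 142.7 -1.100 -0.200 = 141.400 m.

141.4 m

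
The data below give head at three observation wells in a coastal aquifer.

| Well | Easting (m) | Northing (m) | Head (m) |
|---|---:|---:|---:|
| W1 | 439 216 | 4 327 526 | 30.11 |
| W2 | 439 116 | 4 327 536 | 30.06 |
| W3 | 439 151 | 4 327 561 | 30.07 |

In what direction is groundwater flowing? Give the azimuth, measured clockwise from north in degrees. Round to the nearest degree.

With h = a·x + b·y + c and W1 as origin, the differences give:
  (-100)·a + 10·b = -0.05
  (-65)·a + 35·b = -0.04
Eliminate b (×35 and ×10, subtract): -2850·a = -1.350 → a = ∂h/∂x = +0.0004737
Back-substitute: b = ∂h/∂y = -0.0002632.
Flow direction (−∇h) has components (-0.0004737 E, +0.0002632 N).
Azimuth = atan2(E, N) = atan2(-0.0004737, +0.0002632) = 299.1° ≈ 299°.

299°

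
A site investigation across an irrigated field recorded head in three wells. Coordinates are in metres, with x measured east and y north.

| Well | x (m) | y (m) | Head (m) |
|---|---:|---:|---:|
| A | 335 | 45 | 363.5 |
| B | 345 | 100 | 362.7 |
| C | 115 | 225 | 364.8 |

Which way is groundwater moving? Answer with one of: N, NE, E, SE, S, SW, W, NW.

With h = a·x + b·y + c and A as origin, the differences give:
  10·a + 55·b = -0.8
  (-220)·a + 180·b = +1.3
Eliminate b (×180 and ×55, subtract): 13900·a = -215.50 → a = ∂h/∂x = -0.01550
Back-substitute: b = ∂h/∂y = -0.01173.
Flow = −∇h = (+0.01550 east, +0.01173 north), which points northeast.

NE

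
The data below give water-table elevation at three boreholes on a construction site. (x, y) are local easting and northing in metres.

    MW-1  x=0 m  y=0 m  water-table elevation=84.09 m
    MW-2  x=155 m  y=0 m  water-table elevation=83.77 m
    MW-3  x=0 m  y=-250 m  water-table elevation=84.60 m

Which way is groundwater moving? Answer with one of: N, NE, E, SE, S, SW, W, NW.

NE

∂h/∂x = (83.77 − 84.09) / (155 − 0) = -0.002065
∂h/∂y = (84.60 − 84.09) / (-250 − 0) = -0.002040
Flow = −∇h = (+0.002065 east, +0.002040 north), which points northeast.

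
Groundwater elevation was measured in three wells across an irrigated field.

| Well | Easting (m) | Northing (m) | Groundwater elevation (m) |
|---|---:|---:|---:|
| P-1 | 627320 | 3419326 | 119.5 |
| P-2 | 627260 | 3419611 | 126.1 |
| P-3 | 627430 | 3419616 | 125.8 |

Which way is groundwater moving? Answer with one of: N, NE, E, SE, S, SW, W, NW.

Differences from P-1: to P-2 (Δx, Δy, Δh) = (-60, 285, +6.6); to P-3 = (110, 290, +6.3).
Solve a·Δx + b·Δy = Δh: det = (-60)·290 − 110·285 = -48750.
∂h/∂x = [(+6.6)·290 − (+6.3)·285] / -48750 = -0.002431
∂h/∂y = [(-60)·(+6.3) − 110·(+6.6)] / -48750 = +0.02265
Flow = −∇h = (+0.002431 east, -0.02265 north), which points south.

S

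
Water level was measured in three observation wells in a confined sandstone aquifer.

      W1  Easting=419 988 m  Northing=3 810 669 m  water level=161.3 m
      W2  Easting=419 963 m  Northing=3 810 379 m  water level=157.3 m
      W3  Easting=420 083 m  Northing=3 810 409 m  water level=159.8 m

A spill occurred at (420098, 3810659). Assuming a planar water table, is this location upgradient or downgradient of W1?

upgradient

Taking W1 as reference: W2−W1 = (-25, -290, -4.0); W3−W1 = (95, -260, -1.5).
Solve a·Δx + b·Δy = Δh: det = (-25)·(-260) − 95·(-290) = 34050.
∂h/∂x = [(-4.0)·(-260) − (-1.5)·(-290)] / 34050 = +0.01777
∂h/∂y = [(-25)·(-1.5) − 95·(-4.0)] / 34050 = +0.01226
Head at (420098, 3810659) = 161.3 + (+0.01777)·(110) + (+0.01226)·(-10) = 163.13 m.
That is higher than the 161.3 m at W1, so the point is upgradient.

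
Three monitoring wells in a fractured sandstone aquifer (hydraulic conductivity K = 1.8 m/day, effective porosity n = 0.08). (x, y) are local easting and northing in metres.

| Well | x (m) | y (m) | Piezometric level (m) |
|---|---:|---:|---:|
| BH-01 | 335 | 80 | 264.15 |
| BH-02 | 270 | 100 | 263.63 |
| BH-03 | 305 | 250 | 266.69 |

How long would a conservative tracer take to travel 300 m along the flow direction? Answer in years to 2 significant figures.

Three-point gradient (reference BH-01): Δ to BH-02 = (-65, 20, -0.52), Δ to BH-03 = (-30, 170, +2.54).
∂h/∂x = +0.01332, ∂h/∂y = +0.01729 (det = -10450).
|∇h| = √(0.01332² + 0.01729²) = 0.02183
Seepage velocity v = K·i/n = 1.8 × 0.02183 / 0.08 = 0.4912 m/day.
t = 300 / 0.4912 = 610.7 days = 1.67 years.

1.7 years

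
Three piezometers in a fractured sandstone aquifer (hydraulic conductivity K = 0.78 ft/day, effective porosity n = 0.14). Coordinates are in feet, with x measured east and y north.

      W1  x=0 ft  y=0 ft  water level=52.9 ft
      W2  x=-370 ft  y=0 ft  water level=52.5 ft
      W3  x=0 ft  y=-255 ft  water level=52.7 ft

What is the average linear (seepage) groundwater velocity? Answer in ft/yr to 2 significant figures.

∂h/∂x = (52.5 − 52.9) / (-370 − 0) = +0.001081
∂h/∂y = (52.7 − 52.9) / (-255 − 0) = +0.0007843
|∇h| = √(0.001081² + 0.0007843²) = 0.001336
Seepage velocity v = K·i/n = 0.78 × 0.001336 / 0.14 = 0.007443 ft/day = 2.719 ft/yr.

2.7 ft/yr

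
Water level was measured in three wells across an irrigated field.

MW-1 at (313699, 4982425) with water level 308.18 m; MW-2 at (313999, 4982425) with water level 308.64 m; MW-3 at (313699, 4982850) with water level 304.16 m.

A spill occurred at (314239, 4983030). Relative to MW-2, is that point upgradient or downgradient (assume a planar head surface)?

∂h/∂x = (308.64 − 308.18) / (313999 − 313699) = +0.001533
∂h/∂y = (304.16 − 308.18) / (4982850 − 4982425) = -0.009459
Head at (314239, 4983030) = 308.18 + (+0.001533)·(540) + (-0.009459)·(605) = 303.29 m.
That is lower than the 308.64 m at MW-2, so the point is downgradient.

downgradient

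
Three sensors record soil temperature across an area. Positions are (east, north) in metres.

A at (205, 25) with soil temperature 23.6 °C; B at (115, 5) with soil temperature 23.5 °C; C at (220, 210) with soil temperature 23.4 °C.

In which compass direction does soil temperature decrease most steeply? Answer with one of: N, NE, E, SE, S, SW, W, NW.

With T = a·x + b·y + c and A as origin, the differences give:
  (-90)·a + (-20)·b = -0.1
  15·a + 185·b = -0.2
Eliminate b (×185 and ×(-20), subtract): -16350·a = -22.50 → a = ∂T/∂x = +0.001376
Back-substitute: b = ∂T/∂y = -0.001193.
Steepest decrease is along −∇f = (-0.001376 E, +0.001193 N) → northwest.

NW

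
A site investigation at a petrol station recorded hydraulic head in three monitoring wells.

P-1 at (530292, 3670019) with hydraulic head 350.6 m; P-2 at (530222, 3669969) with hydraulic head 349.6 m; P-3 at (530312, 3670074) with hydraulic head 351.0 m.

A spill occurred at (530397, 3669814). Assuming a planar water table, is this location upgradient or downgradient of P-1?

upgradient

Differences from P-1: to P-2 (Δx, Δy, Δh) = (-70, -50, -1.0); to P-3 = (20, 55, +0.4).
Determinant of the coordinate differences = (-70)·55 − 20·(-50) = -2850.
∂h/∂x = [(-1.0)·55 − (+0.4)·(-50)] / -2850 = +0.01228
∂h/∂y = [(-70)·(+0.4) − 20·(-1.0)] / -2850 = +0.002807
Head at (530397, 3669814) = 350.6 + (+0.01228)·(105) + (+0.002807)·(-205) = 351.31 m.
That is higher than the 350.6 m at P-1, so the point is upgradient.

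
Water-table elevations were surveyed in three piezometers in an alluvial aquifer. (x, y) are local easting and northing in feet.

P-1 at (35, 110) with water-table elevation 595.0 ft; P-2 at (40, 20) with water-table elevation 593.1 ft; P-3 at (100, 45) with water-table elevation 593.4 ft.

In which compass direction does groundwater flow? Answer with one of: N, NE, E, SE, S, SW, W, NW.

Taking P-1 as reference: P-2−P-1 = (5, -90, -1.9); P-3−P-1 = (65, -65, -1.6).
Solve a·Δx + b·Δy = Δh: det = 5·(-65) − 65·(-90) = 5525.
∂h/∂x = [(-1.9)·(-65) − (-1.6)·(-90)] / 5525 = -0.003710
∂h/∂y = [5·(-1.6) − 65·(-1.9)] / 5525 = +0.02090
Flow = −∇h = (+0.003710 east, -0.02090 north), which points south.

S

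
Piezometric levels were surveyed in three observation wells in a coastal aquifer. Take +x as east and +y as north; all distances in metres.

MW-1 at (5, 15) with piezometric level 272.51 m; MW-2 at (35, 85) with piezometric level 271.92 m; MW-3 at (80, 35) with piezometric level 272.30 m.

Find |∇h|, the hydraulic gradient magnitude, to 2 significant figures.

Three-point gradient (reference MW-1): Δ to MW-2 = (30, 70, -0.59), Δ to MW-3 = (75, 20, -0.21).
∂h/∂x = -0.0006237, ∂h/∂y = -0.008161 (det = -4650).
|∇h| = √(-0.0006237² + -0.008161²) = 0.008185

0.0082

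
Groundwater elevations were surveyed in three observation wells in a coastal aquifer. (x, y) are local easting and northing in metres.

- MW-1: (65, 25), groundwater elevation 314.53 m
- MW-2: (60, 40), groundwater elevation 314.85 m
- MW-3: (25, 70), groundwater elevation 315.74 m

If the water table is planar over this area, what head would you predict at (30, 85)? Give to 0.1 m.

316.0 m

With h = a·x + b·y + c and MW-1 as origin, the differences give:
  (-5)·a + 15·b = +0.32
  (-40)·a + 45·b = +1.21
Eliminate b (×45 and ×15, subtract): 375·a = -3.750 → a = ∂h/∂x = -0.010000
Back-substitute: b = ∂h/∂y = +0.01800.
h(30, 85) = 314.53 + (-0.010000)·(-35) + (+0.01800)·(60) = 314.53 +0.350 +1.080 = 315.960 m.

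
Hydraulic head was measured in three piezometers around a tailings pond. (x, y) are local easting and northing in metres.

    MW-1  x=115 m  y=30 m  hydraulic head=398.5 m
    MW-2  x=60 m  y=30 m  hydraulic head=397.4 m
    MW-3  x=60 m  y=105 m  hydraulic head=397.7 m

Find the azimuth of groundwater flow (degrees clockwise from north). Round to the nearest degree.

259°

Differences from MW-1: to MW-2 (Δx, Δy, Δh) = (-55, 0, -1.1); to MW-3 = (-55, 75, -0.8).
Solve a·Δx + b·Δy = Δh: det = (-55)·75 − (-55)·0 = -4125.
∂h/∂x = [(-1.1)·75 − (-0.8)·0] / -4125 = +0.02000
∂h/∂y = [(-55)·(-0.8) − (-55)·(-1.1)] / -4125 = +0.004000
Flow direction (−∇h) has components (-0.02000 E, -0.004000 N).
Azimuth = atan2(E, N) = atan2(-0.02000, -0.004000) = 258.7° ≈ 259°.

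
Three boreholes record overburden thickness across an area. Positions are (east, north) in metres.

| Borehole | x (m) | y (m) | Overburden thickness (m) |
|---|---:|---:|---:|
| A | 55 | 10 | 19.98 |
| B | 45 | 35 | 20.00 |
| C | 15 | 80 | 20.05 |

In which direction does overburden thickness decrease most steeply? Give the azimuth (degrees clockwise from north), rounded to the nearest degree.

Differences from A: to B (Δx, Δy, Δh) = (-10, 25, +0.02); to C = (-40, 70, +0.07).
Solve a·Δx + b·Δy = Δd: det = (-10)·70 − (-40)·25 = 300.
∂d/∂x = [(+0.02)·70 − (+0.07)·25] / 300 = -0.001167
∂d/∂y = [(-10)·(+0.07) − (-40)·(+0.02)] / 300 = +0.0003333
Steepest decrease is along −∇f: components (+0.001167 E, -0.0003333 N).
Azimuth = atan2(+0.001167, -0.0003333) = 105.9° ≈ 106°.

106°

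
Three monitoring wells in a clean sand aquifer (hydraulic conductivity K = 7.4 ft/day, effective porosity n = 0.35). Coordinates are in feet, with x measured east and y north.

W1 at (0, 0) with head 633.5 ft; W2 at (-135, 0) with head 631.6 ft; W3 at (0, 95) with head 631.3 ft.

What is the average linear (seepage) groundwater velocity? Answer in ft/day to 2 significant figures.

0.57 ft/day

∂h/∂x = (631.6 − 633.5) / (-135 − 0) = +0.01407
∂h/∂y = (631.3 − 633.5) / (95 − 0) = -0.02316
|∇h| = √(0.01407² + -0.02316²) = 0.0271
Seepage velocity v = K·i/n = 7.4 × 0.0271 / 0.35 = 0.573 ft/day.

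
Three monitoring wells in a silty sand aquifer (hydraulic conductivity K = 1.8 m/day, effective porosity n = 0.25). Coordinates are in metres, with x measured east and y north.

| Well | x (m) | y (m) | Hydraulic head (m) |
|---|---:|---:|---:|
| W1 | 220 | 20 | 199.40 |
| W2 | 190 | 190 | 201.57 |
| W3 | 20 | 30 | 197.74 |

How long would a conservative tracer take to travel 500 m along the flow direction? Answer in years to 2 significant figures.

Differences from W1: to W2 (Δx, Δy, Δh) = (-30, 170, +2.17); to W3 = (-200, 10, -1.66).
Solve a·Δx + b·Δy = Δh: det = (-30)·10 − (-200)·170 = 33700.
∂h/∂x = [(+2.17)·10 − (-1.66)·170] / 33700 = +0.009018
∂h/∂y = [(-30)·(-1.66) − (-200)·(+2.17)] / 33700 = +0.01436
|∇h| = √(0.009018² + 0.01436²) = 0.01696
Seepage velocity v = K·i/n = 1.8 × 0.01696 / 0.25 = 0.1221 m/day.
t = 500 / 0.1221 = 4095 days = 11.2 years.

11 years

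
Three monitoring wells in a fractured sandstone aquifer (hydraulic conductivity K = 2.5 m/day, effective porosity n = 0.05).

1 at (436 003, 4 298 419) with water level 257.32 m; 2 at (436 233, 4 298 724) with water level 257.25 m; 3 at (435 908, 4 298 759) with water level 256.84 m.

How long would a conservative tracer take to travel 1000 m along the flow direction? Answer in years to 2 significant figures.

Differences from 1: to 2 (Δx, Δy, Δh) = (230, 305, -0.07); to 3 = (-95, 340, -0.48).
Determinant of the coordinate differences = 230·340 − (-95)·305 = 107175.
∂h/∂x = [(-0.07)·340 − (-0.48)·305] / 107175 = +0.001144
∂h/∂y = [230·(-0.48) − (-95)·(-0.07)] / 107175 = -0.001092
|∇h| = √(0.001144² + -0.001092²) = 0.001582
Seepage velocity v = K·i/n = 2.5 × 0.001582 / 0.05 = 0.0791 m/day.
t = 1000 / 0.0791 = 1.264e+04 days = 34.6 years.

35 years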